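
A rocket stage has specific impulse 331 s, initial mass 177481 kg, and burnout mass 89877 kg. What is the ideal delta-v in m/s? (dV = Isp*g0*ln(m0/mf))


Ve = 331 * 9.81 = 3247.11 m/s
dV = 3247.11 * ln(177481/89877) = 2209 m/s

2209 m/s


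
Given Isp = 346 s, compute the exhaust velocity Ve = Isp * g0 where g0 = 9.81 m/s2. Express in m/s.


Ve = Isp * g0 = 346 * 9.81 = 3394.3 m/s

3394.3 m/s


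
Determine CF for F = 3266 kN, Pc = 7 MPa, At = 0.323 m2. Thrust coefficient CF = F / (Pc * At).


CF = 3266000 / (7e6 * 0.323) = 1.44

1.44


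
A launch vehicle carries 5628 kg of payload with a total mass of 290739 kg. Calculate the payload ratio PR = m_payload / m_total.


PR = 5628 / 290739 = 0.0194

0.0194


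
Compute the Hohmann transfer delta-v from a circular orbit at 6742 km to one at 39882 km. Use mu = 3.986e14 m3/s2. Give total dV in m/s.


V1 = sqrt(mu/r1) = 7689.08 m/s
dV1 = V1*(sqrt(2*r2/(r1+r2)) - 1) = 2368.03 m/s
V2 = sqrt(mu/r2) = 3161.41 m/s
dV2 = V2*(1 - sqrt(2*r1/(r1+r2))) = 1461.26 m/s
Total dV = 3829 m/s

3829 m/s


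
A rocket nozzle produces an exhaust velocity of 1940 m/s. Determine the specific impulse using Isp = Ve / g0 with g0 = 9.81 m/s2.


Isp = Ve / g0 = 1940 / 9.81 = 197.8 s

197.8 s


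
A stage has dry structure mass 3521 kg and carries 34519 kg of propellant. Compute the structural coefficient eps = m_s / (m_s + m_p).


eps = 3521 / (3521 + 34519) = 0.0926

0.0926


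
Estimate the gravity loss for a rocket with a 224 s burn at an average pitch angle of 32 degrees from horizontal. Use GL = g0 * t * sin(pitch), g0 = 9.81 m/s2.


GL = 9.81 * 224 * sin(32 deg) = 1164 m/s

1164 m/s


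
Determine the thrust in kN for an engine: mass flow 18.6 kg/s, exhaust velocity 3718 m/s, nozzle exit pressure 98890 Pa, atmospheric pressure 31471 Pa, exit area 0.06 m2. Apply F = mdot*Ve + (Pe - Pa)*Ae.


F = 18.6 * 3718 + (98890 - 31471) * 0.06 = 73200.0 N = 73.2 kN

73.2 kN


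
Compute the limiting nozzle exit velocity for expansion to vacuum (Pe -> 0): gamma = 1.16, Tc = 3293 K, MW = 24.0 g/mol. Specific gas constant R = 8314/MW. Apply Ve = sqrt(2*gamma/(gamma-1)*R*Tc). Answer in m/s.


R = 8314 / 24.0 = 346.42 J/(kg.K)
Ve = sqrt(2 * 1.16 / (1.16 - 1) * 346.42 * 3293) = 4067 m/s

4067 m/s


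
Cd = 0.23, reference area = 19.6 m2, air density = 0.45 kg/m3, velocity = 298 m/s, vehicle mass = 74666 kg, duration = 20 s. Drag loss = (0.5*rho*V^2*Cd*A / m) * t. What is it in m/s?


D = 0.5 * 0.45 * 298^2 * 0.23 * 19.6 = 90073.9 N
a = 90073.9 / 74666 = 1.2064 m/s2
dV = 1.2064 * 20 = 24.1 m/s

24.1 m/s


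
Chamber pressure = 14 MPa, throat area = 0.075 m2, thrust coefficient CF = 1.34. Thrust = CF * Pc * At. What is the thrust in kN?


F = 1.34 * 14e6 * 0.075 = 1.4070e+06 N = 1407.0 kN

1407.0 kN


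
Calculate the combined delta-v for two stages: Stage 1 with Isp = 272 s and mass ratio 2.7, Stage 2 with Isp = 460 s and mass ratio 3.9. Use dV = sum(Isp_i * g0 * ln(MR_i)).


dV1 = 272 * 9.81 * ln(2.7) = 2650.3 m/s
dV2 = 460 * 9.81 * ln(3.9) = 6141.5 m/s
Total dV = 2650.3 + 6141.5 = 8791.8 m/s ~ 8792 m/s

8792 m/s


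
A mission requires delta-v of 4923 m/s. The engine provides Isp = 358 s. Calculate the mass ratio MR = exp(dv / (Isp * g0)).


Ve = 358 * 9.81 = 3511.98 m/s
MR = exp(4923 / 3511.98) = 4.062

4.062


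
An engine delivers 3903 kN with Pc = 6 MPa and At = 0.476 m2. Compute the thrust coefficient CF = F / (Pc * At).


CF = 3903000 / (6e6 * 0.476) = 1.37

1.37


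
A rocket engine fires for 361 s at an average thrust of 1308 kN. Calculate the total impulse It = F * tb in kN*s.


It = 1308 * 361 = 472188 kN*s

472188 kN*s


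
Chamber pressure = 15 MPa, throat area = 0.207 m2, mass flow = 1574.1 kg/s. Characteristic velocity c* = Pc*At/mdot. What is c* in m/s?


c* = 15e6 * 0.207 / 1574.1 = 1973 m/s

1973 m/s


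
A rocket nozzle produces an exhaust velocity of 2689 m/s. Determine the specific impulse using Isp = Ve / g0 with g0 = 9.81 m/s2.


Isp = Ve / g0 = 2689 / 9.81 = 274.1 s

274.1 s


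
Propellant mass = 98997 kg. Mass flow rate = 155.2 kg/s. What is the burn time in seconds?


tb = 98997 / 155.2 = 637.9 s

637.9 s


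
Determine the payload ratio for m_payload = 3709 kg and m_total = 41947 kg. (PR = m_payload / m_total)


PR = 3709 / 41947 = 0.0884

0.0884


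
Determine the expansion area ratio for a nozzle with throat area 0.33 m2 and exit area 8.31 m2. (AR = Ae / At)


AR = 8.31 / 0.33 = 25.2

25.2


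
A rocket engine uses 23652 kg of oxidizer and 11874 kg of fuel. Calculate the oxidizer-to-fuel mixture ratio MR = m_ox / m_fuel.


MR = 23652 / 11874 = 1.99

1.99


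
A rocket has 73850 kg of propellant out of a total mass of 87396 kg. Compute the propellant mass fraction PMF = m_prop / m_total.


PMF = 73850 / 87396 = 0.845

0.845


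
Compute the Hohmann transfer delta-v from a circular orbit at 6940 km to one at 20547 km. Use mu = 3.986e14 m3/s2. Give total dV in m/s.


V1 = sqrt(mu/r1) = 7578.6 m/s
dV1 = V1*(sqrt(2*r2/(r1+r2)) - 1) = 1687.87 m/s
V2 = sqrt(mu/r2) = 4404.48 m/s
dV2 = V2*(1 - sqrt(2*r1/(r1+r2))) = 1274.61 m/s
Total dV = 2962 m/s

2962 m/s


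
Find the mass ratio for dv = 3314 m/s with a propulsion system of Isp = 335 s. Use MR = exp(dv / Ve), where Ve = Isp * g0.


Ve = 335 * 9.81 = 3286.35 m/s
MR = exp(3314 / 3286.35) = 2.741

2.741


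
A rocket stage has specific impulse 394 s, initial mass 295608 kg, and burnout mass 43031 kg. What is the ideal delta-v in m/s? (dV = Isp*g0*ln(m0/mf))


Ve = 394 * 9.81 = 3865.14 m/s
dV = 3865.14 * ln(295608/43031) = 7449 m/s

7449 m/s


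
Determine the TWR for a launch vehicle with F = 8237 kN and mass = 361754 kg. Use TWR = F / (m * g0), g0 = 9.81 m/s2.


TWR = 8237000 / (361754 * 9.81) = 2.32

2.32


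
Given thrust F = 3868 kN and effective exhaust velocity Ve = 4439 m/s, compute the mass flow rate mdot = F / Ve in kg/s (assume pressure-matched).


mdot = F / Ve = 3868000 / 4439 = 871.4 kg/s

871.4 kg/s


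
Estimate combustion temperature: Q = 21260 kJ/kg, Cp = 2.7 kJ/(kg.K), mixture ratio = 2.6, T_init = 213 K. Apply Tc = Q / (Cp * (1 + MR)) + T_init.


Tc = 21260 / (2.7 * (1 + 2.6)) + 213 = 2400 K

2400 K


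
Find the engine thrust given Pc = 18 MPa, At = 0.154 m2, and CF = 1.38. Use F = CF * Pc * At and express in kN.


F = 1.38 * 18e6 * 0.154 = 3.8254e+06 N = 3825.4 kN

3825.4 kN


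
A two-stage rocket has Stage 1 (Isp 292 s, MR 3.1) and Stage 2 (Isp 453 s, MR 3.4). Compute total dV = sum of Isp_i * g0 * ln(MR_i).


dV1 = 292 * 9.81 * ln(3.1) = 3240.9 m/s
dV2 = 453 * 9.81 * ln(3.4) = 5438.4 m/s
Total dV = 3240.9 + 5438.4 = 8679.3 m/s ~ 8679 m/s

8679 m/s


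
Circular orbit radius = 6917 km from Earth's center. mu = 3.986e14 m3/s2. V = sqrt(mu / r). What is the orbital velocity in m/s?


V = sqrt(3.986e14 / 6917000) = 7591 m/s

7591 m/s


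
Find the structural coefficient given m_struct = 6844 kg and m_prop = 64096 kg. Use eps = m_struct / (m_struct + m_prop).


eps = 6844 / (6844 + 64096) = 0.0965

0.0965


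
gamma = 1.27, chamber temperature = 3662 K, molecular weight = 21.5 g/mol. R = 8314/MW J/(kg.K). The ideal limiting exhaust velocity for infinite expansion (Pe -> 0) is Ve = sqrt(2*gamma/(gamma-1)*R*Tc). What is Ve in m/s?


R = 8314 / 21.5 = 386.7 J/(kg.K)
Ve = sqrt(2 * 1.27 / (1.27 - 1) * 386.7 * 3662) = 3650 m/s

3650 m/s


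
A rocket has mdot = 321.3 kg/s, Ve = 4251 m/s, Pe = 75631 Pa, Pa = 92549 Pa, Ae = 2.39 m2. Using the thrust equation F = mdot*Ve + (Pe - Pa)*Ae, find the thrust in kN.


F = 321.3 * 4251 + (75631 - 92549) * 2.39 = 1.3254e+06 N = 1325.4 kN

1325.4 kN


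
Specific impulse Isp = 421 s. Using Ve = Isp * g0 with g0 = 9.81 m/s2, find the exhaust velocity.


Ve = Isp * g0 = 421 * 9.81 = 4130.0 m/s

4130.0 m/s


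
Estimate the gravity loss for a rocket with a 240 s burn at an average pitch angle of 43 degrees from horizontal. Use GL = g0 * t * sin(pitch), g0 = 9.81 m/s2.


GL = 9.81 * 240 * sin(43 deg) = 1606 m/s

1606 m/s


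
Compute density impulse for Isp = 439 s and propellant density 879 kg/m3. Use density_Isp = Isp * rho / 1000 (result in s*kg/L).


rho*Isp = 439 * 879 / 1000 = 386 s*kg/L

386 s*kg/L


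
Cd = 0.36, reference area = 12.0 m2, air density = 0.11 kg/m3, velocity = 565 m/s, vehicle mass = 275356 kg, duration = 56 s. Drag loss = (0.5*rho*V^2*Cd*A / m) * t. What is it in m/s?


D = 0.5 * 0.11 * 565^2 * 0.36 * 12.0 = 75847.86 N
a = 75847.86 / 275356 = 0.2755 m/s2
dV = 0.2755 * 56 = 15.4 m/s

15.4 m/s


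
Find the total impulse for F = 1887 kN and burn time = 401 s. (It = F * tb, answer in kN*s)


It = 1887 * 401 = 756687 kN*s

756687 kN*s


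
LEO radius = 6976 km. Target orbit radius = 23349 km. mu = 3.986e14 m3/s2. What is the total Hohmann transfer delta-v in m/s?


V1 = sqrt(mu/r1) = 7559.02 m/s
dV1 = V1*(sqrt(2*r2/(r1+r2)) - 1) = 1821.23 m/s
V2 = sqrt(mu/r2) = 4131.75 m/s
dV2 = V2*(1 - sqrt(2*r1/(r1+r2))) = 1329.21 m/s
Total dV = 3150 m/s

3150 m/s


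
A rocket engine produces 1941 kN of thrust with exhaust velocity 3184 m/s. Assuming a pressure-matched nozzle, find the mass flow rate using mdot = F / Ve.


mdot = F / Ve = 1941000 / 3184 = 609.6 kg/s

609.6 kg/s


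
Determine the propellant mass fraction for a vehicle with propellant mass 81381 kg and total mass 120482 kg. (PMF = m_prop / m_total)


PMF = 81381 / 120482 = 0.675

0.675


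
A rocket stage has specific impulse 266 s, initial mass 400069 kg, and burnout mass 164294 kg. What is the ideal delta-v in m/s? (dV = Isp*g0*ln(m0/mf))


Ve = 266 * 9.81 = 2609.46 m/s
dV = 2609.46 * ln(400069/164294) = 2322 m/s

2322 m/s


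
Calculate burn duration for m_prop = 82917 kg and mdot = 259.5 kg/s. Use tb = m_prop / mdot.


tb = 82917 / 259.5 = 319.5 s

319.5 s


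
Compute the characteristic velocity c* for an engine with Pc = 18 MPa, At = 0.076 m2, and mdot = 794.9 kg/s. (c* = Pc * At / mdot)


c* = 18e6 * 0.076 / 794.9 = 1721 m/s

1721 m/s


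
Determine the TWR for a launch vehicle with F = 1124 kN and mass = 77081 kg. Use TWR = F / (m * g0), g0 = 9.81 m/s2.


TWR = 1124000 / (77081 * 9.81) = 1.49

1.49


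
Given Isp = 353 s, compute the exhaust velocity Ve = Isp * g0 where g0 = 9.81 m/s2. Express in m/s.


Ve = Isp * g0 = 353 * 9.81 = 3462.9 m/s

3462.9 m/s


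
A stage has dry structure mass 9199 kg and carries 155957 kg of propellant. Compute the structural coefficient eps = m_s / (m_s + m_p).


eps = 9199 / (9199 + 155957) = 0.0557

0.0557


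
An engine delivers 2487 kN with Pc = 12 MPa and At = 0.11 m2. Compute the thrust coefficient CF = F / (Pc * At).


CF = 2487000 / (12e6 * 0.11) = 1.88

1.88


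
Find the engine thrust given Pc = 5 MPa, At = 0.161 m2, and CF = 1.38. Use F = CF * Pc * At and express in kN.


F = 1.38 * 5e6 * 0.161 = 1.1109e+06 N = 1110.9 kN

1110.9 kN


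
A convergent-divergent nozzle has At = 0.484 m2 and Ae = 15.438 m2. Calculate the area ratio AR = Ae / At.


AR = 15.438 / 0.484 = 31.9

31.9


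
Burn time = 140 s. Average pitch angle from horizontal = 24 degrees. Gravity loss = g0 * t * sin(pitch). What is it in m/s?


GL = 9.81 * 140 * sin(24 deg) = 559 m/s

559 m/s


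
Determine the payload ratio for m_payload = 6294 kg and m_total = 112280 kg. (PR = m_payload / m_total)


PR = 6294 / 112280 = 0.0561

0.0561


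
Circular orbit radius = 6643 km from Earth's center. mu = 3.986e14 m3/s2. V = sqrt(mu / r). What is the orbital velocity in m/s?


V = sqrt(3.986e14 / 6643000) = 7746 m/s

7746 m/s


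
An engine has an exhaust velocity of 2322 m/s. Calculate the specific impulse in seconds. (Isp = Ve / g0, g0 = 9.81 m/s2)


Isp = Ve / g0 = 2322 / 9.81 = 236.7 s

236.7 s


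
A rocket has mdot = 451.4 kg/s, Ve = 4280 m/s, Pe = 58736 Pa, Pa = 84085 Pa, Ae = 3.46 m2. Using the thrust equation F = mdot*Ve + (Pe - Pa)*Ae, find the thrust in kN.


F = 451.4 * 4280 + (58736 - 84085) * 3.46 = 1.8443e+06 N = 1844.3 kN

1844.3 kN


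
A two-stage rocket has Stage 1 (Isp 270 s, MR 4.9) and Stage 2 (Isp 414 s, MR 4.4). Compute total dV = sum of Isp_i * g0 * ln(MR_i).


dV1 = 270 * 9.81 * ln(4.9) = 4209.4 m/s
dV2 = 414 * 9.81 * ln(4.4) = 6017.3 m/s
Total dV = 4209.4 + 6017.3 = 10226.7 m/s ~ 10227 m/s

10227 m/s


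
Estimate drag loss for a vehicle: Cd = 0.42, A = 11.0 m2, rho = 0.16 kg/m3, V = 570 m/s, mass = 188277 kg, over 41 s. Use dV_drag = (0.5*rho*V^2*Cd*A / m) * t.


D = 0.5 * 0.16 * 570^2 * 0.42 * 11.0 = 120083.04 N
a = 120083.04 / 188277 = 0.6378 m/s2
dV = 0.6378 * 41 = 26.1 m/s

26.1 m/s


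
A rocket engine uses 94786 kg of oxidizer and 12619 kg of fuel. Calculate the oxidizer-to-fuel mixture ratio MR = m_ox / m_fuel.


MR = 94786 / 12619 = 7.51

7.51


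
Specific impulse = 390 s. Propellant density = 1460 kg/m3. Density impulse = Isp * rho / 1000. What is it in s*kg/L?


rho*Isp = 390 * 1460 / 1000 = 569 s*kg/L

569 s*kg/L


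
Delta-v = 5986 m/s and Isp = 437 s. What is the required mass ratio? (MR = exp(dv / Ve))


Ve = 437 * 9.81 = 4286.97 m/s
MR = exp(5986 / 4286.97) = 4.04

4.04


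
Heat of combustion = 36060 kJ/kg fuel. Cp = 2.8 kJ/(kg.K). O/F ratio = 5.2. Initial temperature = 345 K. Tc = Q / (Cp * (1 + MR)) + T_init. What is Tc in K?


Tc = 36060 / (2.8 * (1 + 5.2)) + 345 = 2422 K

2422 K


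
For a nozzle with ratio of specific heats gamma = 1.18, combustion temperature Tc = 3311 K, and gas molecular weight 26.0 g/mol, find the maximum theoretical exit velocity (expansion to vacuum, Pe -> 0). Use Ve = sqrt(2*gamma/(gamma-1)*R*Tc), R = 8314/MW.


R = 8314 / 26.0 = 319.77 J/(kg.K)
Ve = sqrt(2 * 1.18 / (1.18 - 1) * 319.77 * 3311) = 3726 m/s

3726 m/s


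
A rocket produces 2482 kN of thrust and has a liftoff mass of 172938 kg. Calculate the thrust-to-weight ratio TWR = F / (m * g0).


TWR = 2482000 / (172938 * 9.81) = 1.46

1.46


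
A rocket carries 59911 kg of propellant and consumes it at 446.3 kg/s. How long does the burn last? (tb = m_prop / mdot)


tb = 59911 / 446.3 = 134.2 s

134.2 s


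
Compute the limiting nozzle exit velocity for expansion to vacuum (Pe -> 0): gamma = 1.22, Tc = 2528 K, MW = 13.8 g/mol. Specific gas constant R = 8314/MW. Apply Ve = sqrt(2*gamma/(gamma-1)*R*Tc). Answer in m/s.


R = 8314 / 13.8 = 602.46 J/(kg.K)
Ve = sqrt(2 * 1.22 / (1.22 - 1) * 602.46 * 2528) = 4110 m/s

4110 m/s


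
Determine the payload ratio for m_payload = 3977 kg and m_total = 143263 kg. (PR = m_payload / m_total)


PR = 3977 / 143263 = 0.0278

0.0278


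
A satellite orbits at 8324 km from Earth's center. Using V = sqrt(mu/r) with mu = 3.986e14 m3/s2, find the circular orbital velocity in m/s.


V = sqrt(3.986e14 / 8324000) = 6920 m/s

6920 m/s


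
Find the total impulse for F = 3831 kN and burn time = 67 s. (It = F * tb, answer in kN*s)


It = 3831 * 67 = 256677 kN*s

256677 kN*s


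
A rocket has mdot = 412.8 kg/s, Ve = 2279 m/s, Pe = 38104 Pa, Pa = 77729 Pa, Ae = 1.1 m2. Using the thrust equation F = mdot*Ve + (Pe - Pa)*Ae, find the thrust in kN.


F = 412.8 * 2279 + (38104 - 77729) * 1.1 = 897184.0 N = 897.2 kN

897.2 kN


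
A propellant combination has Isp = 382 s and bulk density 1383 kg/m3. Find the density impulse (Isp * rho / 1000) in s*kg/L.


rho*Isp = 382 * 1383 / 1000 = 528 s*kg/L

528 s*kg/L


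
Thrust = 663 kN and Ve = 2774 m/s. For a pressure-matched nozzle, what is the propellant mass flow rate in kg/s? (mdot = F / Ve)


mdot = F / Ve = 663000 / 2774 = 239.0 kg/s

239.0 kg/s


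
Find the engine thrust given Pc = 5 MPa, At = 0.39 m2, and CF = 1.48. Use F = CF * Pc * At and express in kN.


F = 1.48 * 5e6 * 0.39 = 2.8860e+06 N = 2886.0 kN

2886.0 kN


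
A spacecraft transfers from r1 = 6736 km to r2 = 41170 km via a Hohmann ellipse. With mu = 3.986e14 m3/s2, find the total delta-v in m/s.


V1 = sqrt(mu/r1) = 7692.5 m/s
dV1 = V1*(sqrt(2*r2/(r1+r2)) - 1) = 2392.55 m/s
V2 = sqrt(mu/r2) = 3111.56 m/s
dV2 = V2*(1 - sqrt(2*r1/(r1+r2))) = 1461.5 m/s
Total dV = 3854 m/s

3854 m/s


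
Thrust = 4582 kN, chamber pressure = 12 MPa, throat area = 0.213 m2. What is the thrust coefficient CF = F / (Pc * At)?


CF = 4582000 / (12e6 * 0.213) = 1.79

1.79


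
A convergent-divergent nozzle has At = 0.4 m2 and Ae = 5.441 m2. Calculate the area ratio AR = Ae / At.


AR = 5.441 / 0.4 = 13.6

13.6


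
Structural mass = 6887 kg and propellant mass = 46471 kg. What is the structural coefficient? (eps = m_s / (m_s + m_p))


eps = 6887 / (6887 + 46471) = 0.1291

0.1291


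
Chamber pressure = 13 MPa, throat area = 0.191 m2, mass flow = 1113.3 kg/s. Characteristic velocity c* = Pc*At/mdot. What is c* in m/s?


c* = 13e6 * 0.191 / 1113.3 = 2230 m/s

2230 m/s


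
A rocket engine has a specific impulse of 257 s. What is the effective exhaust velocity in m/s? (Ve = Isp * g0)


Ve = Isp * g0 = 257 * 9.81 = 2521.2 m/s

2521.2 m/s


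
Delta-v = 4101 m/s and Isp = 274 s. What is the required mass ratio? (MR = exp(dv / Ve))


Ve = 274 * 9.81 = 2687.94 m/s
MR = exp(4101 / 2687.94) = 4.598

4.598


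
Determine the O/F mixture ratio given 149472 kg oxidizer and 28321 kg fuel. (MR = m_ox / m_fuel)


MR = 149472 / 28321 = 5.28

5.28


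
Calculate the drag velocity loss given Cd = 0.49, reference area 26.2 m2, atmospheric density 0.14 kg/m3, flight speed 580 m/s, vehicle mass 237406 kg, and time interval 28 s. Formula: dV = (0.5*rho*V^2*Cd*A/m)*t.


D = 0.5 * 0.14 * 580^2 * 0.49 * 26.2 = 302309.22 N
a = 302309.22 / 237406 = 1.2734 m/s2
dV = 1.2734 * 28 = 35.7 m/s

35.7 m/s


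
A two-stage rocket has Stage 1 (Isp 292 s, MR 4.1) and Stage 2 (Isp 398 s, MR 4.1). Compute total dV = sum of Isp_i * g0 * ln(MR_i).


dV1 = 292 * 9.81 * ln(4.1) = 4041.8 m/s
dV2 = 398 * 9.81 * ln(4.1) = 5509.0 m/s
Total dV = 4041.8 + 5509.0 = 9550.8 m/s ~ 9551 m/s

9551 m/s


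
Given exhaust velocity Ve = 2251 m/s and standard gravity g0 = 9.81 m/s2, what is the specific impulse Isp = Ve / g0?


Isp = Ve / g0 = 2251 / 9.81 = 229.5 s

229.5 s


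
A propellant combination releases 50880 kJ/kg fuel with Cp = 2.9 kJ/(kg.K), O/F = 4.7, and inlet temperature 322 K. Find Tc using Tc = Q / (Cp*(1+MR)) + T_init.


Tc = 50880 / (2.9 * (1 + 4.7)) + 322 = 3400 K

3400 K


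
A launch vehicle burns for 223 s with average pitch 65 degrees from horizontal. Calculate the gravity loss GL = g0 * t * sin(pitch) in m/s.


GL = 9.81 * 223 * sin(65 deg) = 1983 m/s

1983 m/s


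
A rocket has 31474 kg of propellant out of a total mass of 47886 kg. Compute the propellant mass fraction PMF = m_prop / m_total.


PMF = 31474 / 47886 = 0.657

0.657


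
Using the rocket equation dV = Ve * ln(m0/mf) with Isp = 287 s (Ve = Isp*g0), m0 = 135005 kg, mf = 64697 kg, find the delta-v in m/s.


Ve = 287 * 9.81 = 2815.47 m/s
dV = 2815.47 * ln(135005/64697) = 2071 m/s

2071 m/s


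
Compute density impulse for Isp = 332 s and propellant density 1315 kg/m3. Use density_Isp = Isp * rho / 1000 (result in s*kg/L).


rho*Isp = 332 * 1315 / 1000 = 437 s*kg/L

437 s*kg/L


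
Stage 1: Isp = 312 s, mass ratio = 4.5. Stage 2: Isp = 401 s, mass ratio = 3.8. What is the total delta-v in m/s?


dV1 = 312 * 9.81 * ln(4.5) = 4603.6 m/s
dV2 = 401 * 9.81 * ln(3.8) = 5251.6 m/s
Total dV = 4603.6 + 5251.6 = 9855.2 m/s ~ 9855 m/s

9855 m/s


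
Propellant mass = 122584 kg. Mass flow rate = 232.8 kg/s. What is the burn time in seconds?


tb = 122584 / 232.8 = 526.6 s

526.6 s


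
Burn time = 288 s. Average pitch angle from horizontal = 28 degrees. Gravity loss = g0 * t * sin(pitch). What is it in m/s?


GL = 9.81 * 288 * sin(28 deg) = 1326 m/s

1326 m/s


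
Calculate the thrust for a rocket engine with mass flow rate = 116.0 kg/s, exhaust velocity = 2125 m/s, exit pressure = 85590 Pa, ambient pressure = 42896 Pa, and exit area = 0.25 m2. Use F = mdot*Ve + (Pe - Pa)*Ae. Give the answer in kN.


F = 116.0 * 2125 + (85590 - 42896) * 0.25 = 257174.0 N = 257.2 kN

257.2 kN


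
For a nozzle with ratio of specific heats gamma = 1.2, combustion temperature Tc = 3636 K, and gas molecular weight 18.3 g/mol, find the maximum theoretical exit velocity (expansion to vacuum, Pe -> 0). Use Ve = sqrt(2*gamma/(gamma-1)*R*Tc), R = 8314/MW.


R = 8314 / 18.3 = 454.32 J/(kg.K)
Ve = sqrt(2 * 1.2 / (1.2 - 1) * 454.32 * 3636) = 4452 m/s

4452 m/s


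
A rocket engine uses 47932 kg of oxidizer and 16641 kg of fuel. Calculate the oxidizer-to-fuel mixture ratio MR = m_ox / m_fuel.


MR = 47932 / 16641 = 2.88

2.88


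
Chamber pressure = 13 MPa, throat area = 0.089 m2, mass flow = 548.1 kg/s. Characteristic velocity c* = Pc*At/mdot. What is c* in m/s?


c* = 13e6 * 0.089 / 548.1 = 2111 m/s

2111 m/s


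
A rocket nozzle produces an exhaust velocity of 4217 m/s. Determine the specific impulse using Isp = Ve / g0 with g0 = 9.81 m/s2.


Isp = Ve / g0 = 4217 / 9.81 = 429.9 s

429.9 s


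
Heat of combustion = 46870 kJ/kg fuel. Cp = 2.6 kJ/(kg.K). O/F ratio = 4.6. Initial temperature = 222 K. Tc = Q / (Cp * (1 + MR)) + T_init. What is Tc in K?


Tc = 46870 / (2.6 * (1 + 4.6)) + 222 = 3441 K

3441 K


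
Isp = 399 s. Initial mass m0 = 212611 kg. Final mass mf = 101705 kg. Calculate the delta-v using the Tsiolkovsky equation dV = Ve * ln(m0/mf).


Ve = 399 * 9.81 = 3914.19 m/s
dV = 3914.19 * ln(212611/101705) = 2886 m/s

2886 m/s


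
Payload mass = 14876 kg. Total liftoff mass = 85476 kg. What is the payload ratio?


PR = 14876 / 85476 = 0.174

0.174


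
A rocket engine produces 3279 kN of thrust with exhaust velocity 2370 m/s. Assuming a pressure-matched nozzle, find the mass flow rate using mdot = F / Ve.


mdot = F / Ve = 3279000 / 2370 = 1383.5 kg/s

1383.5 kg/s


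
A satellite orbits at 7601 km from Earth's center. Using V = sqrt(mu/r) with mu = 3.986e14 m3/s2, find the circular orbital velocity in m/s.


V = sqrt(3.986e14 / 7601000) = 7242 m/s

7242 m/s


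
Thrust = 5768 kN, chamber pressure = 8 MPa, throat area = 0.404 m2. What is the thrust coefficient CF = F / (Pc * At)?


CF = 5768000 / (8e6 * 0.404) = 1.78

1.78


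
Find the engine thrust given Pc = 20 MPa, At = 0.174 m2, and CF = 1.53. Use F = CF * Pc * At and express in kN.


F = 1.53 * 20e6 * 0.174 = 5.3244e+06 N = 5324.4 kN

5324.4 kN


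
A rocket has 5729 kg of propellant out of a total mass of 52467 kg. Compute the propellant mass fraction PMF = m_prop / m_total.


PMF = 5729 / 52467 = 0.109

0.109


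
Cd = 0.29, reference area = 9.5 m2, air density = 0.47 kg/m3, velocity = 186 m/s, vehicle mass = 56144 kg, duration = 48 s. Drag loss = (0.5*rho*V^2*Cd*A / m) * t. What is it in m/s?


D = 0.5 * 0.47 * 186^2 * 0.29 * 9.5 = 22398.32 N
a = 22398.32 / 56144 = 0.3989 m/s2
dV = 0.3989 * 48 = 19.1 m/s

19.1 m/s


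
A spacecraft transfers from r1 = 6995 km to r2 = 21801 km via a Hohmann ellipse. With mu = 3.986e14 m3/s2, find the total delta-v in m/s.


V1 = sqrt(mu/r1) = 7548.75 m/s
dV1 = V1*(sqrt(2*r2/(r1+r2)) - 1) = 1740.1 m/s
V2 = sqrt(mu/r2) = 4275.93 m/s
dV2 = V2*(1 - sqrt(2*r1/(r1+r2))) = 1295.54 m/s
Total dV = 3036 m/s

3036 m/s


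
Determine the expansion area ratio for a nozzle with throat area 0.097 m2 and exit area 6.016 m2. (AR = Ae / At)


AR = 6.016 / 0.097 = 62.0

62.0


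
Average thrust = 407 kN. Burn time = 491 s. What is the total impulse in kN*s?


It = 407 * 491 = 199837 kN*s

199837 kN*s


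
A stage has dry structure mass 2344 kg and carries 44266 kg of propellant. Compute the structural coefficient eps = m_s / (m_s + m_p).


eps = 2344 / (2344 + 44266) = 0.0503

0.0503


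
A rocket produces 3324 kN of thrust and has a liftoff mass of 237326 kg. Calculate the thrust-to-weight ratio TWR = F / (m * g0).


TWR = 3324000 / (237326 * 9.81) = 1.43

1.43


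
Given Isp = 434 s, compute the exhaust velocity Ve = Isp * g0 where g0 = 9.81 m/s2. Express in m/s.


Ve = Isp * g0 = 434 * 9.81 = 4257.5 m/s

4257.5 m/s


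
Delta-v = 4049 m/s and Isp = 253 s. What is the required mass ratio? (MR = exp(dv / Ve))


Ve = 253 * 9.81 = 2481.93 m/s
MR = exp(4049 / 2481.93) = 5.111

5.111


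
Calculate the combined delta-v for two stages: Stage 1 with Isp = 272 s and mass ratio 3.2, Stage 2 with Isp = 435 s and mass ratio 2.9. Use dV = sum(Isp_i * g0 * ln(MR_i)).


dV1 = 272 * 9.81 * ln(3.2) = 3103.7 m/s
dV2 = 435 * 9.81 * ln(2.9) = 4543.5 m/s
Total dV = 3103.7 + 4543.5 = 7647.2 m/s ~ 7647 m/s

7647 m/s


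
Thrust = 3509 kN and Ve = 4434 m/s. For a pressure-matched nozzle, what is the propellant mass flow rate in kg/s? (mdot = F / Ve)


mdot = F / Ve = 3509000 / 4434 = 791.4 kg/s

791.4 kg/s


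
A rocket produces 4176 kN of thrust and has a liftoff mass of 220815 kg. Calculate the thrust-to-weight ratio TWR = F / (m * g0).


TWR = 4176000 / (220815 * 9.81) = 1.93

1.93


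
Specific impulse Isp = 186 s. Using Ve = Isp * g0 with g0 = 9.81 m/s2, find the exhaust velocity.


Ve = Isp * g0 = 186 * 9.81 = 1824.7 m/s

1824.7 m/s


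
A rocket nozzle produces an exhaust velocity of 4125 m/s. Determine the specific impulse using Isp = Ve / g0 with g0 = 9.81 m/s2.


Isp = Ve / g0 = 4125 / 9.81 = 420.5 s

420.5 s


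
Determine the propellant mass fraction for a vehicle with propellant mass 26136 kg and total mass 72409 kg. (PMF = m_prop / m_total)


PMF = 26136 / 72409 = 0.361

0.361


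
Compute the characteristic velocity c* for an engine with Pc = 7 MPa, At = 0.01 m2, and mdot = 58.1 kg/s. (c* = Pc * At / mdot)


c* = 7e6 * 0.01 / 58.1 = 1205 m/s

1205 m/s


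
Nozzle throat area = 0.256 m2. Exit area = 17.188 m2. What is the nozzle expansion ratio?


AR = 17.188 / 0.256 = 67.1

67.1


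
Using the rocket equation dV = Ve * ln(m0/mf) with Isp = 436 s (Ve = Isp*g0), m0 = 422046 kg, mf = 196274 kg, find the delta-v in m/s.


Ve = 436 * 9.81 = 4277.16 m/s
dV = 4277.16 * ln(422046/196274) = 3275 m/s

3275 m/s


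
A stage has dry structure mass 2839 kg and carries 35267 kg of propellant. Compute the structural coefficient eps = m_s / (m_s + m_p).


eps = 2839 / (2839 + 35267) = 0.0745

0.0745


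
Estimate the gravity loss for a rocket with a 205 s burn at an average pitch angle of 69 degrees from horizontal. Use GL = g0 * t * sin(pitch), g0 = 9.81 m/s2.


GL = 9.81 * 205 * sin(69 deg) = 1877 m/s

1877 m/s


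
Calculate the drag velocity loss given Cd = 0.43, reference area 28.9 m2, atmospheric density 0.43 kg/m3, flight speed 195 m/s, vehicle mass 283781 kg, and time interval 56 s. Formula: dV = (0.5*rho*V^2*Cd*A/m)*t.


D = 0.5 * 0.43 * 195^2 * 0.43 * 28.9 = 101595.39 N
a = 101595.39 / 283781 = 0.358 m/s2
dV = 0.358 * 56 = 20.0 m/s

20.0 m/s


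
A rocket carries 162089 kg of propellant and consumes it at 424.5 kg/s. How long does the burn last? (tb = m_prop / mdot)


tb = 162089 / 424.5 = 381.8 s

381.8 s


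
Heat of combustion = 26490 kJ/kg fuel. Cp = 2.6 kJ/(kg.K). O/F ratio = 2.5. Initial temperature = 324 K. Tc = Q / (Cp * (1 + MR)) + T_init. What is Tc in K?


Tc = 26490 / (2.6 * (1 + 2.5)) + 324 = 3235 K

3235 K


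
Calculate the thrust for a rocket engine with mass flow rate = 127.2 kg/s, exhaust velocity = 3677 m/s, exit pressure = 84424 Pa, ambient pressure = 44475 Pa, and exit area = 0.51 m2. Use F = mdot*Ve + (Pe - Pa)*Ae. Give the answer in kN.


F = 127.2 * 3677 + (84424 - 44475) * 0.51 = 488088.0 N = 488.1 kN

488.1 kN


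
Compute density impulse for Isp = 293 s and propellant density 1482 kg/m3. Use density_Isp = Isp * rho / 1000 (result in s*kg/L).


rho*Isp = 293 * 1482 / 1000 = 434 s*kg/L

434 s*kg/L


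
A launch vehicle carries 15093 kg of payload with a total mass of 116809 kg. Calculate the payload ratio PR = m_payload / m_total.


PR = 15093 / 116809 = 0.1292

0.1292


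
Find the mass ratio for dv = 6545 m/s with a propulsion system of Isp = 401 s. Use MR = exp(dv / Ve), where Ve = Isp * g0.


Ve = 401 * 9.81 = 3933.81 m/s
MR = exp(6545 / 3933.81) = 5.279

5.279


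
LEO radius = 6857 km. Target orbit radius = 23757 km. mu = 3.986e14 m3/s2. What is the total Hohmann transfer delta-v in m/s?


V1 = sqrt(mu/r1) = 7624.33 m/s
dV1 = V1*(sqrt(2*r2/(r1+r2)) - 1) = 1874.11 m/s
V2 = sqrt(mu/r2) = 4096.12 m/s
dV2 = V2*(1 - sqrt(2*r1/(r1+r2))) = 1354.58 m/s
Total dV = 3229 m/s

3229 m/s


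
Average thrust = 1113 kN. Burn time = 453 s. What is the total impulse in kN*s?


It = 1113 * 453 = 504189 kN*s

504189 kN*s


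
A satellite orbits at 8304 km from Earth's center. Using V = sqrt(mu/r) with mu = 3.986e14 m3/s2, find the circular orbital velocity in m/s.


V = sqrt(3.986e14 / 8304000) = 6928 m/s

6928 m/s


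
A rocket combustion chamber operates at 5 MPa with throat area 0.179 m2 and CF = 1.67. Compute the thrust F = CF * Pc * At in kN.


F = 1.67 * 5e6 * 0.179 = 1.4946e+06 N = 1494.7 kN

1494.7 kN


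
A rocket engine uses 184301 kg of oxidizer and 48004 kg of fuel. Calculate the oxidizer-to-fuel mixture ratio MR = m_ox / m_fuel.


MR = 184301 / 48004 = 3.84

3.84


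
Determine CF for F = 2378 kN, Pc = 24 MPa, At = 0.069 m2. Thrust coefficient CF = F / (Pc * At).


CF = 2378000 / (24e6 * 0.069) = 1.44

1.44


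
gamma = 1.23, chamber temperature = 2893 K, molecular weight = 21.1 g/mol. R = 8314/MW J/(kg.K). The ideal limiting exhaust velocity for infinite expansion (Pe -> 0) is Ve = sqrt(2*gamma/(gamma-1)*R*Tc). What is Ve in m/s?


R = 8314 / 21.1 = 394.03 J/(kg.K)
Ve = sqrt(2 * 1.23 / (1.23 - 1) * 394.03 * 2893) = 3492 m/s

3492 m/s


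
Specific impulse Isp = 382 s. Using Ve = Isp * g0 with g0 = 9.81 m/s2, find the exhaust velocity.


Ve = Isp * g0 = 382 * 9.81 = 3747.4 m/s

3747.4 m/s


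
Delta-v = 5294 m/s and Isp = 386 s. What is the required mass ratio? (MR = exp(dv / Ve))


Ve = 386 * 9.81 = 3786.66 m/s
MR = exp(5294 / 3786.66) = 4.047

4.047


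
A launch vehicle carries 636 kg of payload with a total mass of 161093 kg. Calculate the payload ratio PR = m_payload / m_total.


PR = 636 / 161093 = 0.0039

0.0039


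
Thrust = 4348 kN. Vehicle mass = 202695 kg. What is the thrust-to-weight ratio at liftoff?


TWR = 4348000 / (202695 * 9.81) = 2.19

2.19


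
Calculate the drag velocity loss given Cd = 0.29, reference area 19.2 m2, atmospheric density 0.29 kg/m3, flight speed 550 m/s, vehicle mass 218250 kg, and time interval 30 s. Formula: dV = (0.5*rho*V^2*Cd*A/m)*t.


D = 0.5 * 0.29 * 550^2 * 0.29 * 19.2 = 244226.4 N
a = 244226.4 / 218250 = 1.119 m/s2
dV = 1.119 * 30 = 33.6 m/s

33.6 m/s


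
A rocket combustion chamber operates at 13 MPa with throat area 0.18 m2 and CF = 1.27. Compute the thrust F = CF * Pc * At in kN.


F = 1.27 * 13e6 * 0.18 = 2.9718e+06 N = 2971.8 kN

2971.8 kN


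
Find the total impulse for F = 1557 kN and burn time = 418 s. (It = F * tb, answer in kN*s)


It = 1557 * 418 = 650826 kN*s

650826 kN*s


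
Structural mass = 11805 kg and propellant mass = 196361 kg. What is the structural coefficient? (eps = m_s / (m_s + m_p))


eps = 11805 / (11805 + 196361) = 0.0567

0.0567


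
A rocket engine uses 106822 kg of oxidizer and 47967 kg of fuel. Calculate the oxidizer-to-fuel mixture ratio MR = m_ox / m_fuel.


MR = 106822 / 47967 = 2.23

2.23


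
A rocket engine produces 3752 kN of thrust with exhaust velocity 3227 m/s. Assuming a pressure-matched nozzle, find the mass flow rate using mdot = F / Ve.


mdot = F / Ve = 3752000 / 3227 = 1162.7 kg/s

1162.7 kg/s


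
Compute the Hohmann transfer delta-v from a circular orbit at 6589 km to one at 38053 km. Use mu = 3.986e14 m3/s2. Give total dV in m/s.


V1 = sqrt(mu/r1) = 7777.84 m/s
dV1 = V1*(sqrt(2*r2/(r1+r2)) - 1) = 2377.55 m/s
V2 = sqrt(mu/r2) = 3236.49 m/s
dV2 = V2*(1 - sqrt(2*r1/(r1+r2))) = 1478.05 m/s
Total dV = 3856 m/s

3856 m/s


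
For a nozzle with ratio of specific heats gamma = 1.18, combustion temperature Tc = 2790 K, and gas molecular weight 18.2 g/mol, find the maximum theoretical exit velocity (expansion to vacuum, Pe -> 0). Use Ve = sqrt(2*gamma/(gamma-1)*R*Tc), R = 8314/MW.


R = 8314 / 18.2 = 456.81 J/(kg.K)
Ve = sqrt(2 * 1.18 / (1.18 - 1) * 456.81 * 2790) = 4088 m/s

4088 m/s


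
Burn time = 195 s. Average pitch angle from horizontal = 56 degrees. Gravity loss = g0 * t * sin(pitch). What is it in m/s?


GL = 9.81 * 195 * sin(56 deg) = 1586 m/s

1586 m/s


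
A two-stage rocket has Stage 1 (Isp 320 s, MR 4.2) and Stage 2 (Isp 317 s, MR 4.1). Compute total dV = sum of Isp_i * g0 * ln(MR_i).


dV1 = 320 * 9.81 * ln(4.2) = 4505.0 m/s
dV2 = 317 * 9.81 * ln(4.1) = 4387.8 m/s
Total dV = 4505.0 + 4387.8 = 8892.8 m/s ~ 8893 m/s

8893 m/s


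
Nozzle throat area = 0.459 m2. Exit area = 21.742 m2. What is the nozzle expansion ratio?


AR = 21.742 / 0.459 = 47.4

47.4


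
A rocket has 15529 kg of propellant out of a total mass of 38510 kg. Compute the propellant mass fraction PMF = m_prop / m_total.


PMF = 15529 / 38510 = 0.403

0.403


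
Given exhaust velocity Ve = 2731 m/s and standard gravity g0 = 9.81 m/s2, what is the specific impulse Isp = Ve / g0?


Isp = Ve / g0 = 2731 / 9.81 = 278.4 s

278.4 s


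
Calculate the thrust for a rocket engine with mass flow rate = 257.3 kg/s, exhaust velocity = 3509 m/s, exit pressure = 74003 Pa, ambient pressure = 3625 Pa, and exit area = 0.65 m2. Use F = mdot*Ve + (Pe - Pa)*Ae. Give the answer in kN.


F = 257.3 * 3509 + (74003 - 3625) * 0.65 = 948611.0 N = 948.6 kN

948.6 kN


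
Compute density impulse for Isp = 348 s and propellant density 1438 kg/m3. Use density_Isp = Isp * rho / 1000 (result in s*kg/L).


rho*Isp = 348 * 1438 / 1000 = 500 s*kg/L

500 s*kg/L


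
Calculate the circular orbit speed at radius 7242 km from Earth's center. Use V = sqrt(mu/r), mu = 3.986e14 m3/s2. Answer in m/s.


V = sqrt(3.986e14 / 7242000) = 7419 m/s

7419 m/s


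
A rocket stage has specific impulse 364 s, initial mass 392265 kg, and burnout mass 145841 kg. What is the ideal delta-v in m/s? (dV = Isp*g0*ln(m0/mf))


Ve = 364 * 9.81 = 3570.84 m/s
dV = 3570.84 * ln(392265/145841) = 3533 m/s

3533 m/s


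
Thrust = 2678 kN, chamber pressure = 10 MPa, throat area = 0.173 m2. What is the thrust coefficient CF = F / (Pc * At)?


CF = 2678000 / (10e6 * 0.173) = 1.55

1.55


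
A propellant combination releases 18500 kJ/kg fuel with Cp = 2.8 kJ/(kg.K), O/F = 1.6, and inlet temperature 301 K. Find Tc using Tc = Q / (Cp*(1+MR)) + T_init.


Tc = 18500 / (2.8 * (1 + 1.6)) + 301 = 2842 K

2842 K


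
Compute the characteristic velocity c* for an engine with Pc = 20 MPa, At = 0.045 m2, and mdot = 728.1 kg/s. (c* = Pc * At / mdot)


c* = 20e6 * 0.045 / 728.1 = 1236 m/s

1236 m/s


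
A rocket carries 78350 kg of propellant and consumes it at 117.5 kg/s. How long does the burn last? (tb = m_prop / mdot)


tb = 78350 / 117.5 = 666.8 s

666.8 s


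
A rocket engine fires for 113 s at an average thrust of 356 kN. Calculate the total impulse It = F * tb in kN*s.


It = 356 * 113 = 40228 kN*s

40228 kN*s


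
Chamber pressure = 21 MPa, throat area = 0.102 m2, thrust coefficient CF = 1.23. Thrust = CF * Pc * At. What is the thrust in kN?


F = 1.23 * 21e6 * 0.102 = 2.6347e+06 N = 2634.7 kN

2634.7 kN


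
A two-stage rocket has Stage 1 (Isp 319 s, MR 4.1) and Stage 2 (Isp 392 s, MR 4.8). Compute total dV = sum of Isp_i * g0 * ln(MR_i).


dV1 = 319 * 9.81 * ln(4.1) = 4415.5 m/s
dV2 = 392 * 9.81 * ln(4.8) = 6032.1 m/s
Total dV = 4415.5 + 6032.1 = 10447.6 m/s ~ 10448 m/s

10448 m/s


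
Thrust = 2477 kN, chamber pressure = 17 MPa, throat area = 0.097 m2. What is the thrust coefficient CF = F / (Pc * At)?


CF = 2477000 / (17e6 * 0.097) = 1.5

1.5


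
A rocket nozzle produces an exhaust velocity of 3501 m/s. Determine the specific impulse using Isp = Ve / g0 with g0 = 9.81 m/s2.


Isp = Ve / g0 = 3501 / 9.81 = 356.9 s

356.9 s


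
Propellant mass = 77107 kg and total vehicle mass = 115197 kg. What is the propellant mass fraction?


PMF = 77107 / 115197 = 0.669

0.669


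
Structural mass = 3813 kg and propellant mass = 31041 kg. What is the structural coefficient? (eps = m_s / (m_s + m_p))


eps = 3813 / (3813 + 31041) = 0.1094

0.1094


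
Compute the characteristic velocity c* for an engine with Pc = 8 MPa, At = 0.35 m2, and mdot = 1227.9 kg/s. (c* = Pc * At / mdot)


c* = 8e6 * 0.35 / 1227.9 = 2280 m/s

2280 m/s


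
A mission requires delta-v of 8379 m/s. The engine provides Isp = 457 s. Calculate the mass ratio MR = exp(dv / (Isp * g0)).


Ve = 457 * 9.81 = 4483.17 m/s
MR = exp(8379 / 4483.17) = 6.482

6.482


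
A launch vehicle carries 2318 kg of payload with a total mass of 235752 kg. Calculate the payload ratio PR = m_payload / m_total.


PR = 2318 / 235752 = 0.0098

0.0098


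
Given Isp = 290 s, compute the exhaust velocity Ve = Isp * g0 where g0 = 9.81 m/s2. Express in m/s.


Ve = Isp * g0 = 290 * 9.81 = 2844.9 m/s

2844.9 m/s


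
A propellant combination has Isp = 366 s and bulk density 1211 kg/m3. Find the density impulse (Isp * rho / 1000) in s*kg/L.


rho*Isp = 366 * 1211 / 1000 = 443 s*kg/L

443 s*kg/L


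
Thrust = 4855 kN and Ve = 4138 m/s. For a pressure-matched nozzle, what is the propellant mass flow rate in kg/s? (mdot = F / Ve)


mdot = F / Ve = 4855000 / 4138 = 1173.3 kg/s

1173.3 kg/s


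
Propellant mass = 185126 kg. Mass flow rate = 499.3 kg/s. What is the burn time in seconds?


tb = 185126 / 499.3 = 370.8 s

370.8 s


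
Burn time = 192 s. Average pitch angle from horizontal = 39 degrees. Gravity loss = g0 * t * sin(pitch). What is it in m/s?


GL = 9.81 * 192 * sin(39 deg) = 1185 m/s

1185 m/s


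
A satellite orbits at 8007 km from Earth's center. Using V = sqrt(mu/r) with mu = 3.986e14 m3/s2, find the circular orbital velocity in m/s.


V = sqrt(3.986e14 / 8007000) = 7056 m/s

7056 m/s


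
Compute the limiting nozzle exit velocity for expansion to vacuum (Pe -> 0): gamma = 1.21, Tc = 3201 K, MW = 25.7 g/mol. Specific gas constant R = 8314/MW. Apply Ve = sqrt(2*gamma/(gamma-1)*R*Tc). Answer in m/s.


R = 8314 / 25.7 = 323.5 J/(kg.K)
Ve = sqrt(2 * 1.21 / (1.21 - 1) * 323.5 * 3201) = 3454 m/s

3454 m/s


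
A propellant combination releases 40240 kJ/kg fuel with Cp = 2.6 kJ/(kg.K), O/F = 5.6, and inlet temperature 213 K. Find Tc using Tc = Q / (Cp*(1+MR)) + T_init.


Tc = 40240 / (2.6 * (1 + 5.6)) + 213 = 2558 K

2558 K


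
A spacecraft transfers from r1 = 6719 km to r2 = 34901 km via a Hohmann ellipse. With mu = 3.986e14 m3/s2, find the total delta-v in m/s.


V1 = sqrt(mu/r1) = 7702.23 m/s
dV1 = V1*(sqrt(2*r2/(r1+r2)) - 1) = 2272.46 m/s
V2 = sqrt(mu/r2) = 3379.48 m/s
dV2 = V2*(1 - sqrt(2*r1/(r1+r2))) = 1459.19 m/s
Total dV = 3732 m/s

3732 m/s


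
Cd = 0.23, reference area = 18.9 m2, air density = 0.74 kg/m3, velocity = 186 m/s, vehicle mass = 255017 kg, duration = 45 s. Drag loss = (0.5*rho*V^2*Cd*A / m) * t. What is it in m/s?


D = 0.5 * 0.74 * 186^2 * 0.23 * 18.9 = 55643.86 N
a = 55643.86 / 255017 = 0.2182 m/s2
dV = 0.2182 * 45 = 9.8 m/s

9.8 m/s


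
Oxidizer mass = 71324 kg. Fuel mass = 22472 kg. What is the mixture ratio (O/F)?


MR = 71324 / 22472 = 3.17

3.17


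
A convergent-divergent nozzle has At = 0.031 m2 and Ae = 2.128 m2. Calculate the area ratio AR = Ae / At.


AR = 2.128 / 0.031 = 68.6

68.6


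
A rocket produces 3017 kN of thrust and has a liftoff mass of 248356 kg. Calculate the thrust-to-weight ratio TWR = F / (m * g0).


TWR = 3017000 / (248356 * 9.81) = 1.24

1.24
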